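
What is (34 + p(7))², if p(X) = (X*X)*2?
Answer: 17424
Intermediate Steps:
p(X) = 2*X² (p(X) = X²*2 = 2*X²)
(34 + p(7))² = (34 + 2*7²)² = (34 + 2*49)² = (34 + 98)² = 132² = 17424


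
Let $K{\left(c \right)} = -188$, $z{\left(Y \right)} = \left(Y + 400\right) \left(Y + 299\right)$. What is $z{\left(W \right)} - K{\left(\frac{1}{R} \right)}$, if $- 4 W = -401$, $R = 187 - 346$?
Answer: $\frac{3198605}{16} \approx 1.9991 \cdot 10^{5}$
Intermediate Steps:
$R = -159$ ($R = 187 - 346 = -159$)
$W = \frac{401}{4}$ ($W = \left(- \frac{1}{4}\right) \left(-401\right) = \frac{401}{4} \approx 100.25$)
$z{\left(Y \right)} = \left(299 + Y\right) \left(400 + Y\right)$ ($z{\left(Y \right)} = \left(400 + Y\right) \left(299 + Y\right) = \left(299 + Y\right) \left(400 + Y\right)$)
$z{\left(W \right)} - K{\left(\frac{1}{R} \right)} = \left(119600 + \left(\frac{401}{4}\right)^{2} + 699 \cdot \frac{401}{4}\right) - -188 = \left(119600 + \frac{160801}{16} + \frac{280299}{4}\right) + 188 = \frac{3195597}{16} + 188 = \frac{3198605}{16}$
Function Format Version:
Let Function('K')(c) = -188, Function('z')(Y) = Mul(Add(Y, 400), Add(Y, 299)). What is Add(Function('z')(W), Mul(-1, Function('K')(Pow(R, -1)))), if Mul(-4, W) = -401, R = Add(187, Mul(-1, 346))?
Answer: Rational(3198605, 16) ≈ 1.9991e+5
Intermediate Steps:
R = -159 (R = Add(187, -346) = -159)
W = Rational(401, 4) (W = Mul(Rational(-1, 4), -401) = Rational(401, 4) ≈ 100.25)
Function('z')(Y) = Mul(Add(299, Y), Add(400, Y)) (Function('z')(Y) = Mul(Add(400, Y), Add(299, Y)) = Mul(Add(299, Y), Add(400, Y)))
Add(Function('z')(W), Mul(-1, Function('K')(Pow(R, -1)))) = Add(Add(119600, Pow(Rational(401, 4), 2), Mul(699, Rational(401, 4))), Mul(-1, -188)) = Add(Add(119600, Rational(160801, 16), Rational(280299, 4)), 188) = Add(Rational(3195597, 16), 188) = Rational(3198605, 16)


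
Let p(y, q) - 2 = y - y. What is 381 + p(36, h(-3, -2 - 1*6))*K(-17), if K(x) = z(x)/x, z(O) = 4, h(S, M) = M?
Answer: 6469/17 ≈ 380.53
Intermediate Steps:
p(y, q) = 2 (p(y, q) = 2 + (y - y) = 2 + 0 = 2)
K(x) = 4/x
381 + p(36, h(-3, -2 - 1*6))*K(-17) = 381 + 2*(4/(-17)) = 381 + 2*(4*(-1/17)) = 381 + 2*(-4/17) = 381 - 8/17 = 6469/17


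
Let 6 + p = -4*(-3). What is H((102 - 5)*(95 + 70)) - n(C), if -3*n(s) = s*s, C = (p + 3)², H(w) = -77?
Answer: 2110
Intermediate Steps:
p = 6 (p = -6 - 4*(-3) = -6 + 12 = 6)
C = 81 (C = (6 + 3)² = 9² = 81)
n(s) = -s²/3 (n(s) = -s*s/3 = -s²/3)
H((102 - 5)*(95 + 70)) - n(C) = -77 - (-1)*81²/3 = -77 - (-1)*6561/3 = -77 - 1*(-2187) = -77 + 2187 = 2110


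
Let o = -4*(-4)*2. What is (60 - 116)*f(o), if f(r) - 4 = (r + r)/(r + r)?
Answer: -280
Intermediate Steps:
o = 32 (o = 16*2 = 32)
f(r) = 5 (f(r) = 4 + (r + r)/(r + r) = 4 + (2*r)/((2*r)) = 4 + (2*r)*(1/(2*r)) = 4 + 1 = 5)
(60 - 116)*f(o) = (60 - 116)*5 = -56*5 = -280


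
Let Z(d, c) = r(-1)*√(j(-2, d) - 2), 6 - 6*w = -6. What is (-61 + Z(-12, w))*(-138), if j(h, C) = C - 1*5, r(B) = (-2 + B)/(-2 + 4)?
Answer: 8418 + 207*I*√19 ≈ 8418.0 + 902.29*I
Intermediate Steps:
w = 2 (w = 1 - ⅙*(-6) = 1 + 1 = 2)
r(B) = -1 + B/2 (r(B) = (-2 + B)/2 = (-2 + B)*(½) = -1 + B/2)
j(h, C) = -5 + C (j(h, C) = C - 5 = -5 + C)
Z(d, c) = -3*√(-7 + d)/2 (Z(d, c) = (-1 + (½)*(-1))*√((-5 + d) - 2) = (-1 - ½)*√(-7 + d) = -3*√(-7 + d)/2)
(-61 + Z(-12, w))*(-138) = (-61 - 3*√(-7 - 12)/2)*(-138) = (-61 - 3*I*√19/2)*(-138) = 8418 + 207*I*√19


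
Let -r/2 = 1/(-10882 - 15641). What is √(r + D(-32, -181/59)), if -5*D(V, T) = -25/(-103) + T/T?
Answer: I*√5150960247370/4553115 ≈ 0.49847*I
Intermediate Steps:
r = 2/26523 (r = -2/(-10882 - 15641) = -2/(-26523) = -2*(-1/26523) = 2/26523 ≈ 7.5406e-5)
D(V, T) = -128/515 (D(V, T) = -(-25/(-103) + T/T)/5 = -(-25*(-1/103) + 1)/5 = -(25/103 + 1)/5 = -⅕*128/103 = -128/515)
√(r + D(-32, -181/59)) = √(2/26523 - 128/515) = √(-3393914/13659345) = I*√5150960247370/4553115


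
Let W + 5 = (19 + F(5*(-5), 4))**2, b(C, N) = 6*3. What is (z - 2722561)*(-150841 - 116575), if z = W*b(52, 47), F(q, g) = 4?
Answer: 725534104664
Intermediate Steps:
b(C, N) = 18
W = 524 (W = -5 + (19 + 4)**2 = -5 + 23**2 = -5 + 529 = 524)
z = 9432 (z = 524*18 = 9432)
(z - 2722561)*(-150841 - 116575) = (9432 - 2722561)*(-150841 - 116575) = -2713129*(-267416) = 725534104664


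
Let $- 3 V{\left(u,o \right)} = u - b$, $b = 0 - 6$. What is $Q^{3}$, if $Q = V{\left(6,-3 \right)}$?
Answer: $-64$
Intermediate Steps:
$b = -6$ ($b = 0 - 6 = -6$)
$V{\left(u,o \right)} = -2 - \frac{u}{3}$ ($V{\left(u,o \right)} = - \frac{u - -6}{3} = - \frac{u + 6}{3} = - \frac{6 + u}{3} = -2 - \frac{u}{3}$)
$Q = -4$ ($Q = -2 - 2 = -4$)
$Q^{3} = \left(-4\right)^{3} = -64$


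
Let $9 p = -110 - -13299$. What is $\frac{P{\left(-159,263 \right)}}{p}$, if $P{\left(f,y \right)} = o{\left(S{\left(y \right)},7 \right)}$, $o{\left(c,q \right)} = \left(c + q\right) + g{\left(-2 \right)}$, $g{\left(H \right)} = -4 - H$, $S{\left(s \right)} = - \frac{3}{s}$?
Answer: $\frac{11808}{3468707} \approx 0.0034042$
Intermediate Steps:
$o{\left(c,q \right)} = -2 + c + q$ ($o{\left(c,q \right)} = \left(c + q\right) - 2 = -2 + c + q$)
$P{\left(f,y \right)} = 5 - \frac{3}{y}$ ($P{\left(f,y \right)} = -2 - \frac{3}{y} + 7 = 5 - \frac{3}{y}$)
$p = \frac{13189}{9}$ ($p = \frac{-110 - -13299}{9} = \frac{-110 + 13299}{9} = \frac{1}{9} \cdot 13189 = \frac{13189}{9} \approx 1465.4$)
$\frac{P{\left(-159,263 \right)}}{p} = \frac{5 - \frac{3}{263}}{\frac{13189}{9}} = \left(5 - \frac{3}{263}\right) \frac{9}{13189} = \frac{1312}{263} \cdot \frac{9}{13189} = \frac{11808}{3468707}$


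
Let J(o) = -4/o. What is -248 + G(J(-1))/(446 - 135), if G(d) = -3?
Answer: -77131/311 ≈ -248.01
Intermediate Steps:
-248 + G(J(-1))/(446 - 135) = -248 - 3/(446 - 135) = -248 - 3/311 = -77131/311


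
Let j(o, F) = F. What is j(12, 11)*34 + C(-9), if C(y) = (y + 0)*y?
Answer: 455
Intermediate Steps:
C(y) = y² (C(y) = y*y = y²)
j(12, 11)*34 + C(-9) = 11*34 + (-9)² = 374 + 81 = 455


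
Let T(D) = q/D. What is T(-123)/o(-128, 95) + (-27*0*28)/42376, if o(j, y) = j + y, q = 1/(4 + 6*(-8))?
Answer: -1/178596 ≈ -5.5992e-6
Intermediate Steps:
q = -1/44 (q = 1/(4 - 48) = 1/(-44) = -1/44 ≈ -0.022727)
T(D) = -1/(44*D)
T(-123)/o(-128, 95) + (-27*0*28)/42376 = (-1/44/(-123))/(-128 + 95) + (-27*0*28)/42376 = -1/44*(-1/123)/(-33) + (0*28)*(1/42376) = (1/5412)*(-1/33) + 0*(1/42376) = -1/178596 + 0 = -1/178596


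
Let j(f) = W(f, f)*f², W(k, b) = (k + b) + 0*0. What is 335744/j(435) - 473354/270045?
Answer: -864839903078/493959562875 ≈ -1.7508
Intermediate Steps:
W(k, b) = b + k (W(k, b) = (b + k) + 0 = b + k)
j(f) = 2*f³ (j(f) = (f + f)*f² = (2*f)*f² = 2*f³)
335744/j(435) - 473354/270045 = 335744/((2*435³)) - 473354/270045 = 335744/((2*82312875)) - 473354*1/270045 = 335744/164625750 - 473354/270045 = 335744*(1/164625750) - 473354/270045 = 167872/82312875 - 473354/270045 = -864839903078/493959562875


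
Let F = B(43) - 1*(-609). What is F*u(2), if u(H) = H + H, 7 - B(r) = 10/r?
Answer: 105912/43 ≈ 2463.1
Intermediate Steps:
B(r) = 7 - 10/r
u(H) = 2*H
F = 26478/43 (F = (7 - 10/43) - 1*(-609) = (7 - 10*1/43) + 609 = (7 - 10/43) + 609 = 291/43 + 609 = 26478/43 ≈ 615.77)
F*u(2) = 26478*(2*2)/43 = (26478/43)*4 = 105912/43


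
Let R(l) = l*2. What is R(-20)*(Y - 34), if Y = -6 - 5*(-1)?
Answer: 1400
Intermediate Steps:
R(l) = 2*l
Y = -1 (Y = -6 + 5 = -1)
R(-20)*(Y - 34) = (2*(-20))*(-1 - 34) = -40*(-35) = 1400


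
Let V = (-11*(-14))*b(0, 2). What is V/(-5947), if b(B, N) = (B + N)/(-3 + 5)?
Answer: -154/5947 ≈ -0.025895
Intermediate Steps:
b(B, N) = B/2 + N/2 (b(B, N) = (B + N)/2 = (B + N)*(½) = B/2 + N/2)
V = 154 (V = (-11*(-14))*((½)*0 + (½)*2) = 154*(0 + 1) = 154*1 = 154)
V/(-5947) = 154/(-5947) = 154*(-1/5947) = -154/5947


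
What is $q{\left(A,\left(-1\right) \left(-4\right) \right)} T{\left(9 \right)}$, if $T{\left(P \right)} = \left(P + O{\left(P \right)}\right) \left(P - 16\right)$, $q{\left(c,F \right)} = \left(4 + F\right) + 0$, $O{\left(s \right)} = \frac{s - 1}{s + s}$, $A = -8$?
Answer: $- \frac{4760}{9} \approx -528.89$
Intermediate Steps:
$O{\left(s \right)} = \frac{-1 + s}{2 s}$
$q{\left(c,F \right)} = 4 + F$
$T{\left(P \right)} = \left(-16 + P\right) \left(P + \frac{-1 + P}{2 P}\right)$ ($T{\left(P \right)} = \left(P + \frac{-1 + P}{2 P}\right) \left(P - 16\right) = \left(P + \frac{-1 + P}{2 P}\right) \left(-16 + P\right) = \left(-16 + P\right) \left(P + \frac{-1 + P}{2 P}\right)$)
$q{\left(A,\left(-1\right) \left(-4\right) \right)} T{\left(9 \right)} = \left(4 - -4\right) \left(- \frac{17}{2} + 9^{2} + \frac{8}{9} - \frac{279}{2}\right) = \left(4 + 4\right) \left(- \frac{17}{2} + 81 + 8 \cdot \frac{1}{9} - \frac{279}{2}\right) = 8 \left(- \frac{17}{2} + 81 + \frac{8}{9} - \frac{279}{2}\right) = 8 \left(- \frac{595}{9}\right) = - \frac{4760}{9}$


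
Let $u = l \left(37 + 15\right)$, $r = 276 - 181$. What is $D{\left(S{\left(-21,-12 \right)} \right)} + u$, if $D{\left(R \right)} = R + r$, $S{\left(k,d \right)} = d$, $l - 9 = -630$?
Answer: $-32209$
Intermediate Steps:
$l = -621$ ($l = 9 - 630 = -621$)
$r = 95$
$u = -32292$ ($u = - 621 \left(37 + 15\right) = \left(-621\right) 52 = -32292$)
$D{\left(R \right)} = 95 + R$ ($D{\left(R \right)} = R + 95 = 95 + R$)
$D{\left(S{\left(-21,-12 \right)} \right)} + u = \left(95 - 12\right) - 32292 = 83 - 32292 = -32209$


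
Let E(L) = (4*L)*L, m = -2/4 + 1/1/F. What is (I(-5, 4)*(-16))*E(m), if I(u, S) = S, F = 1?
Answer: -64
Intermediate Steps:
m = ½ (m = -2/4 + 1/1/1 = -2*¼ + 1/1 = -½ + 1*1 = -½ + 1 = ½ ≈ 0.50000)
E(L) = 4*L²
(I(-5, 4)*(-16))*E(m) = (4*(-16))*(4*(½)²) = -256/4 = -64*1 = -64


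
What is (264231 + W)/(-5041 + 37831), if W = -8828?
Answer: 255403/32790 ≈ 7.7891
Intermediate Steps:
(264231 + W)/(-5041 + 37831) = (264231 - 8828)/(-5041 + 37831) = 255403/32790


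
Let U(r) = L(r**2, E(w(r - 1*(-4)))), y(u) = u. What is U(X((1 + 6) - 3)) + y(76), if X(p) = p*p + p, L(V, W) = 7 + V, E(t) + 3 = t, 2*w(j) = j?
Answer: 483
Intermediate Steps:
w(j) = j/2
E(t) = -3 + t
X(p) = p + p**2 (X(p) = p**2 + p = p + p**2)
U(r) = 7 + r**2
U(X((1 + 6) - 3)) + y(76) = (7 + (((1 + 6) - 3)*(1 + ((1 + 6) - 3)))**2) + 76 = (7 + ((7 - 3)*(1 + (7 - 3)))**2) + 76 = (7 + (4*(1 + 4))**2) + 76 = (7 + (4*5)**2) + 76 = (7 + 20**2) + 76 = (7 + 400) + 76 = 407 + 76 = 483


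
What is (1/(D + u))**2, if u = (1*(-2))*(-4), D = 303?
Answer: 1/96721 ≈ 1.0339e-5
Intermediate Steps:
u = 8 (u = -2*(-4) = 8)
(1/(D + u))**2 = (1/(303 + 8))**2 = (1/311)**2 = 1/96721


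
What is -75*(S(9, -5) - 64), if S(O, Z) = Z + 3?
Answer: 4950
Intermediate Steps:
S(O, Z) = 3 + Z
-75*(S(9, -5) - 64) = -75*((3 - 5) - 64) = -75*(-2 - 64) = -75*(-66) = 4950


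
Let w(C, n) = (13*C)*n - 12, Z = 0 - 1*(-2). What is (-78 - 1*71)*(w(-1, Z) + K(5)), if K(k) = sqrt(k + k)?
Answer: 5662 - 149*sqrt(10) ≈ 5190.8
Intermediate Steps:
Z = 2 (Z = 0 + 2 = 2)
K(k) = sqrt(2)*sqrt(k) (K(k) = sqrt(2*k) = sqrt(2)*sqrt(k))
w(C, n) = -12 + 13*C*n (w(C, n) = 13*C*n - 12 = -12 + 13*C*n)
(-78 - 1*71)*(w(-1, Z) + K(5)) = (-78 - 1*71)*((-12 + 13*(-1)*2) + sqrt(2)*sqrt(5)) = (-78 - 71)*((-12 - 26) + sqrt(10)) = -149*(-38 + sqrt(10)) = 5662 - 149*sqrt(10)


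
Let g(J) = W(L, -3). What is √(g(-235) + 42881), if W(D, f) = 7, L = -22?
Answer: 2*√10722 ≈ 207.09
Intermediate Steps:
g(J) = 7
√(g(-235) + 42881) = √(7 + 42881) = √42888 = 2*√10722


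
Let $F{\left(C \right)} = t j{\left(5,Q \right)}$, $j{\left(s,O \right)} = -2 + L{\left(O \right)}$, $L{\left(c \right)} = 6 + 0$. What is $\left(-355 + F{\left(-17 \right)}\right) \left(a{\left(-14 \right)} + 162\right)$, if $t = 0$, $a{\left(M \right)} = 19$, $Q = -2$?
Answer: $-64255$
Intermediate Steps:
$L{\left(c \right)} = 6$
$j{\left(s,O \right)} = 4$ ($j{\left(s,O \right)} = -2 + 6 = 4$)
$F{\left(C \right)} = 0$ ($F{\left(C \right)} = 0 \cdot 4 = 0$)
$\left(-355 + F{\left(-17 \right)}\right) \left(a{\left(-14 \right)} + 162\right) = \left(-355 + 0\right) \left(19 + 162\right) = \left(-355\right) 181 = -64255$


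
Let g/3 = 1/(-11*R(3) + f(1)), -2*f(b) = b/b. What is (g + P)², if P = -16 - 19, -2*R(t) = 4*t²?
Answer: 190964761/156025 ≈ 1223.9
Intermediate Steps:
f(b) = -½ (f(b) = -b/(2*b) = -½*1 = -½)
R(t) = -2*t²
P = -35
g = 6/395 (g = 3/(-(-22)*3² - ½) = 3/(-(-22)*9 - ½) = 3/(-11*(-18) - ½) = 3/(198 - ½) = 3/(395/2) = 3*(2/395) = 6/395 ≈ 0.015190)
(g + P)² = (6/395 - 35)² = (-13819/395)² = 190964761/156025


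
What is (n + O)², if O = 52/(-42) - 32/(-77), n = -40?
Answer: 88924900/53361 ≈ 1666.5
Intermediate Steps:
O = -190/231 (O = 52*(-1/42) - 32*(-1/77) = -26/21 + 32/77 = -190/231 ≈ -0.82251)
(n + O)² = (-40 - 190/231)² = (-9430/231)² = 88924900/53361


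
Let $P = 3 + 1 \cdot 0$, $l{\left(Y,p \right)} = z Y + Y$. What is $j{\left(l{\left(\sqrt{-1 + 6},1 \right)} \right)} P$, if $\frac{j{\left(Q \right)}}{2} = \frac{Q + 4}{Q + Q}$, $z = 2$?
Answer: $3 + \frac{4 \sqrt{5}}{5} \approx 4.7889$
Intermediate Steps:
$l{\left(Y,p \right)} = 3 Y$ ($l{\left(Y,p \right)} = 2 Y + Y = 3 Y$)
$j{\left(Q \right)} = \frac{4 + Q}{Q}$ ($j{\left(Q \right)} = 2 \frac{Q + 4}{Q + Q} = 2 \frac{4 + Q}{2 Q} = \frac{4 + Q}{Q}$)
$P = 3$ ($P = 3 + 0 = 3$)
$j{\left(l{\left(\sqrt{-1 + 6},1 \right)} \right)} P = \frac{4 + 3 \sqrt{-1 + 6}}{3 \sqrt{-1 + 6}} \cdot 3 = \frac{4 + 3 \sqrt{5}}{3 \sqrt{5}} \cdot 3 = \frac{\sqrt{5}}{15} \left(4 + 3 \sqrt{5}\right) 3 = \frac{\sqrt{5} \left(4 + 3 \sqrt{5}\right)}{15} \cdot 3 = \frac{\sqrt{5} \left(4 + 3 \sqrt{5}\right)}{5}$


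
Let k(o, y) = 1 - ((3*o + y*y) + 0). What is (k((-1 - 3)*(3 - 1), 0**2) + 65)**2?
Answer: 8100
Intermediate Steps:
k(o, y) = 1 - y**2 - 3*o (k(o, y) = 1 - ((3*o + y**2) + 0) = 1 - ((y**2 + 3*o) + 0) = 1 - (y**2 + 3*o) = 1 + (-y**2 - 3*o) = 1 - y**2 - 3*o)
(k((-1 - 3)*(3 - 1), 0**2) + 65)**2 = ((1 - (0**2)**2 - 3*(-1 - 3)*(3 - 1)) + 65)**2 = ((1 - 1*0**2 - (-12)*2) + 65)**2 = ((1 - 1*0 - 3*(-8)) + 65)**2 = ((1 + 0 + 24) + 65)**2 = (25 + 65)**2 = 90**2 = 8100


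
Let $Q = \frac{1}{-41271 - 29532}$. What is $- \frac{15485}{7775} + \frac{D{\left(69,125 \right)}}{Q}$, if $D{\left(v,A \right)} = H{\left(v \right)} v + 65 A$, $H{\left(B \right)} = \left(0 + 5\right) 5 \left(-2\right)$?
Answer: $- \frac{514711261972}{1555} \approx -3.31 \cdot 10^{8}$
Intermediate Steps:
$H{\left(B \right)} = -50$ ($H{\left(B \right)} = 5 \left(-10\right) = -50$)
$D{\left(v,A \right)} = - 50 v + 65 A$
$Q = - \frac{1}{70803}$ ($Q = \frac{1}{-70803} = - \frac{1}{70803} \approx -1.4124 \cdot 10^{-5}$)
$- \frac{15485}{7775} + \frac{D{\left(69,125 \right)}}{Q} = - \frac{15485}{7775} + \frac{\left(-50\right) 69 + 65 \cdot 125}{- \frac{1}{70803}} = \left(-15485\right) \frac{1}{7775} + \left(-3450 + 8125\right) \left(-70803\right) = - \frac{3097}{1555} + 4675 \left(-70803\right) = - \frac{3097}{1555} - 331004025 = - \frac{514711261972}{1555}$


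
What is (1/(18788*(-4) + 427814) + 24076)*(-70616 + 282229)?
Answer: 1796740449204869/352662 ≈ 5.0948e+9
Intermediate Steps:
(1/(18788*(-4) + 427814) + 24076)*(-70616 + 282229) = (1/(-75152 + 427814) + 24076)*211613 = (1/352662 + 24076)*211613 = (8490690313/352662)*211613 = 1796740449204869/352662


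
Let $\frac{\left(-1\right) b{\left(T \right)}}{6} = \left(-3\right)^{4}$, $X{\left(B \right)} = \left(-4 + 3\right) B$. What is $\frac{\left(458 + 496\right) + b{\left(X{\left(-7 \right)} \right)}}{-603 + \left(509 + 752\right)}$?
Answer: $\frac{234}{329} \approx 0.71125$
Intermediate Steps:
$X{\left(B \right)} = - B$
$b{\left(T \right)} = -486$ ($b{\left(T \right)} = - 6 \left(-3\right)^{4} = \left(-6\right) 81 = -486$)
$\frac{\left(458 + 496\right) + b{\left(X{\left(-7 \right)} \right)}}{-603 + \left(509 + 752\right)} = \frac{\left(458 + 496\right) - 486}{-603 + \left(509 + 752\right)} = \frac{954 - 486}{-603 + 1261} = \frac{468}{658} = 468 \cdot \frac{1}{658} = \frac{234}{329}$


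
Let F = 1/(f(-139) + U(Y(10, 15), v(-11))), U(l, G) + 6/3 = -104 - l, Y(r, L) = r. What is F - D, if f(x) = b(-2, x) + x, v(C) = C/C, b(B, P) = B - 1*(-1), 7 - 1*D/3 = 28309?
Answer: 21735935/256 ≈ 84906.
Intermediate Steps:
D = -84906 (D = 21 - 3*28309 = 21 - 84927 = -84906)
b(B, P) = 1 + B (b(B, P) = B + 1 = 1 + B)
v(C) = 1
U(l, G) = -106 - l (U(l, G) = -2 + (-104 - l) = -106 - l)
f(x) = -1 + x (f(x) = (1 - 2) + x = -1 + x)
F = -1/256 (F = 1/((-1 - 139) + (-106 - 1*10)) = 1/(-140 + (-106 - 10)) = 1/(-140 - 116) = 1/(-256) = -1/256 ≈ -0.0039063)
F - D = -1/256 - 1*(-84906) = -1/256 + 84906 = 21735935/256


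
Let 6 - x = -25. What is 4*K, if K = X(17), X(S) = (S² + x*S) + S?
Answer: 3332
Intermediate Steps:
x = 31 (x = 6 - 1*(-25) = 6 + 25 = 31)
X(S) = S² + 32*S (X(S) = (S² + 31*S) + S = S² + 32*S)
K = 833 (K = 17*(32 + 17) = 17*49 = 833)
4*K = 4*833 = 3332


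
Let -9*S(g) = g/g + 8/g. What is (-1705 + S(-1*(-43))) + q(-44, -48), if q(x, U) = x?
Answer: -225638/129 ≈ -1749.1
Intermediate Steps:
S(g) = -⅑ - 8/(9*g) (S(g) = -(g/g + 8/g)/9 = -(1 + 8/g)/9 = -⅑ - 8/(9*g))
(-1705 + S(-1*(-43))) + q(-44, -48) = (-1705 + (-8 - (-1)*(-43))/(9*((-1*(-43))))) - 44 = (-1705 + (⅑)*(-8 - 1*43)/43) - 44 = (-1705 + (⅑)*(1/43)*(-8 - 43)) - 44 = (-1705 + (⅑)*(1/43)*(-51)) - 44 = (-1705 - 17/129) - 44 = -219962/129 - 44 = -225638/129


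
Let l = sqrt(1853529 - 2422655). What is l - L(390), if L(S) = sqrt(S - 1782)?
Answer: I*(sqrt(569126) - 4*sqrt(87)) ≈ 717.09*I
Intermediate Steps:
l = I*sqrt(569126) (l = sqrt(-569126) = I*sqrt(569126) ≈ 754.4*I)
L(S) = sqrt(-1782 + S)
l - L(390) = I*sqrt(569126) - sqrt(-1782 + 390) = I*sqrt(569126) - sqrt(-1392) = I*sqrt(569126) - 4*I*sqrt(87)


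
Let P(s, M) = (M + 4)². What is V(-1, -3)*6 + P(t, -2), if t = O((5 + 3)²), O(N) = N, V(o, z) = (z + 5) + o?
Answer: 10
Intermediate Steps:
V(o, z) = 5 + o + z (V(o, z) = (5 + z) + o = 5 + o + z)
t = 64 (t = (5 + 3)² = 8² = 64)
P(s, M) = (4 + M)²
V(-1, -3)*6 + P(t, -2) = (5 - 1 - 3)*6 + (4 - 2)² = 1*6 + 2² = 6 + 4 = 10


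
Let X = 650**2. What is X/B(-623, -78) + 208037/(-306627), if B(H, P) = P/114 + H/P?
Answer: 191990711330549/3318624021 ≈ 57853.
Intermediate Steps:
B(H, P) = P/114 + H/P (B(H, P) = P*(1/114) + H/P = P/114 + H/P)
X = 422500
X/B(-623, -78) + 208037/(-306627) = 422500/((1/114)*(-78) - 623/(-78)) + 208037/(-306627) = 422500/(-13/19 - 623*(-1/78)) + 208037*(-1/306627) = 422500/(-13/19 + 623/78) - 208037/306627 = 422500/(10823/1482) - 208037/306627 = 422500*(1482/10823) - 208037/306627 = 626145000/10823 - 208037/306627 = 191990711330549/3318624021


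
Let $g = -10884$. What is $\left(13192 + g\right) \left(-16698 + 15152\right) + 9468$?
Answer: $-3558700$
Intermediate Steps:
$\left(13192 + g\right) \left(-16698 + 15152\right) + 9468 = \left(13192 - 10884\right) \left(-16698 + 15152\right) + 9468 = 2308 \left(-1546\right) + 9468 = -3568168 + 9468 = -3558700$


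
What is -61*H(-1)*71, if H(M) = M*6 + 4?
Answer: 8662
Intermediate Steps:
H(M) = 4 + 6*M (H(M) = 6*M + 4 = 4 + 6*M)
-61*H(-1)*71 = -61*(4 + 6*(-1))*71 = -61*(4 - 6)*71 = -61*(-2)*71 = 122*71 = 8662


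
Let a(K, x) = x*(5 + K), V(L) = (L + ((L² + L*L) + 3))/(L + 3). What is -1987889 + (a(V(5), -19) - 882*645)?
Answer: -10228047/4 ≈ -2.5570e+6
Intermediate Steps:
V(L) = (3 + L + 2*L²)/(3 + L) (V(L) = (L + ((L² + L²) + 3))/(3 + L) = (L + (2*L² + 3))/(3 + L) = (L + (3 + 2*L²))/(3 + L) = (3 + L + 2*L²)/(3 + L))
-1987889 + (a(V(5), -19) - 882*645) = -1987889 + (-19*(5 + (3 + 5 + 2*5²)/(3 + 5)) - 882*645) = -1987889 + (-19*(5 + (3 + 5 + 2*25)/8) - 568890) = -1987889 + (-19*(5 + (3 + 5 + 50)/8) - 568890) = -1987889 + (-19*(5 + (⅛)*58) - 568890) = -1987889 + (-19*(5 + 29/4) - 568890) = -1987889 + (-19*49/4 - 568890) = -1987889 + (-931/4 - 568890) = -1987889 - 2276491/4 = -10228047/4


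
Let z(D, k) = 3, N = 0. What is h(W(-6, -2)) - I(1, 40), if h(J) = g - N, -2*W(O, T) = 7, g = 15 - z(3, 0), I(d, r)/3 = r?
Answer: -108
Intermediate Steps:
I(d, r) = 3*r
g = 12 (g = 15 - 1*3 = 15 - 3 = 12)
W(O, T) = -7/2 (W(O, T) = -½*7 = -7/2)
h(J) = 12 (h(J) = 12 - 1*0 = 12 + 0 = 12)
h(W(-6, -2)) - I(1, 40) = 12 - 3*40 = 12 - 1*120 = 12 - 120 = -108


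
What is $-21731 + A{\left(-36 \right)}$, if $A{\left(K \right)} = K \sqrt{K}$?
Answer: $-21731 - 216 i \approx -21731.0 - 216.0 i$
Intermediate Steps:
$A{\left(K \right)} = K^{\frac{3}{2}}$
$-21731 + A{\left(-36 \right)} = -21731 + \left(-36\right)^{\frac{3}{2}} = -21731 - 216 i$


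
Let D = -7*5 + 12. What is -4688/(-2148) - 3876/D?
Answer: 2108368/12351 ≈ 170.70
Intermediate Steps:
D = -23 (D = -35 + 12 = -23)
-4688/(-2148) - 3876/D = -4688/(-2148) - 3876/(-23) = -4688*(-1/2148) - 3876*(-1/23) = 1172/537 + 3876/23 = 2108368/12351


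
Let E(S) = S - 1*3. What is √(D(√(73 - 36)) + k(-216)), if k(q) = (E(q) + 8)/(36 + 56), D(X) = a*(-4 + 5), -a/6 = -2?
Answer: √20539/46 ≈ 3.1155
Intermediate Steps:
E(S) = -3 + S (E(S) = S - 3 = -3 + S)
a = 12 (a = -6*(-2) = 12)
D(X) = 12 (D(X) = 12*(-4 + 5) = 12*1 = 12)
k(q) = 5/92 + q/92 (k(q) = ((-3 + q) + 8)/(36 + 56) = (5 + q)/92 = (5 + q)*(1/92) = 5/92 + q/92)
√(D(√(73 - 36)) + k(-216)) = √(12 + (5/92 + (1/92)*(-216))) = √(12 + (5/92 - 54/23)) = √(12 - 211/92) = √(893/92) = √20539/46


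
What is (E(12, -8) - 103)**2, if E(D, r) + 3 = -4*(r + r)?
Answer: 1764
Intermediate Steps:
E(D, r) = -3 - 8*r (E(D, r) = -3 - 4*(r + r) = -3 - 8*r)
(E(12, -8) - 103)**2 = ((-3 - 8*(-8)) - 103)**2 = ((-3 + 64) - 103)**2 = (61 - 103)**2 = (-42)**2 = 1764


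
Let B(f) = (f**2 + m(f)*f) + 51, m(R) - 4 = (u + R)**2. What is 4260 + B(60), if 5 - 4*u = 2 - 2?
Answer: 932979/4 ≈ 2.3324e+5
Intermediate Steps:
u = 5/4 (u = 5/4 - (2 - 2)/4 = 5/4 - 1/4*0 = 5/4 + 0 = 5/4 ≈ 1.2500)
m(R) = 4 + (5/4 + R)**2
B(f) = 51 + f**2 + f*(4 + (5 + 4*f)**2/16) (B(f) = (f**2 + (4 + (5 + 4*f)**2/16)*f) + 51 = (f**2 + f*(4 + (5 + 4*f)**2/16)) + 51 = 51 + f**2 + f*(4 + (5 + 4*f)**2/16))
4260 + B(60) = 4260 + (51 + 60**3 + (7/2)*60**2 + (89/16)*60) = 4260 + (51 + 216000 + (7/2)*3600 + 1335/4) = 4260 + (51 + 216000 + 12600 + 1335/4) = 4260 + 915939/4 = 932979/4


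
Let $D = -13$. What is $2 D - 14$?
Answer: $-40$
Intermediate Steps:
$2 D - 14 = 2 \left(-13\right) - 14 = -26 - 14 = -40$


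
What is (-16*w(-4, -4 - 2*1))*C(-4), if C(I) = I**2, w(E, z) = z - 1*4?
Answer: 2560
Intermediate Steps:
w(E, z) = -4 + z (w(E, z) = z - 4 = -4 + z)
(-16*w(-4, -4 - 2*1))*C(-4) = -16*(-4 + (-4 - 2*1))*(-4)**2 = -16*(-4 + (-4 - 2))*16 = -16*(-4 - 6)*16 = -16*(-10)*16 = 160*16 = 2560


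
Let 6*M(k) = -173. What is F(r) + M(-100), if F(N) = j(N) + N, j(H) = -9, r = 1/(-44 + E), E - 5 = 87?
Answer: -605/16 ≈ -37.813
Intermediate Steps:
E = 92 (E = 5 + 87 = 92)
M(k) = -173/6 (M(k) = (1/6)*(-173) = -173/6)
r = 1/48 (r = 1/(-44 + 92) = 1/48 ≈ 0.020833)
F(N) = -9 + N
F(r) + M(-100) = (-9 + 1/48) - 173/6 = -431/48 - 173/6 = -605/16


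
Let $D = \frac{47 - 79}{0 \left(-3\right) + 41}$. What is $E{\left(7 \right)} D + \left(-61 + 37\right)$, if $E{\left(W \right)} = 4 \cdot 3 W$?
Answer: $- \frac{3672}{41} \approx -89.561$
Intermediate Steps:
$E{\left(W \right)} = 12 W$
$D = - \frac{32}{41}$ ($D = - \frac{32}{0 + 41} = - \frac{32}{41} \approx -0.78049$)
$E{\left(7 \right)} D + \left(-61 + 37\right) = 12 \cdot 7 \left(- \frac{32}{41}\right) + \left(-61 + 37\right) = 84 \left(- \frac{32}{41}\right) - 24 = - \frac{2688}{41} - 24 = - \frac{3672}{41}$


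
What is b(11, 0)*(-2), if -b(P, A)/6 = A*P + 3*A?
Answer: 0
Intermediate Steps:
b(P, A) = -18*A - 6*A*P (b(P, A) = -6*(A*P + 3*A) = -6*(3*A + A*P) = -18*A - 6*A*P)
b(11, 0)*(-2) = -6*0*(3 + 11)*(-2) = -6*0*14*(-2) = 0*(-2) = 0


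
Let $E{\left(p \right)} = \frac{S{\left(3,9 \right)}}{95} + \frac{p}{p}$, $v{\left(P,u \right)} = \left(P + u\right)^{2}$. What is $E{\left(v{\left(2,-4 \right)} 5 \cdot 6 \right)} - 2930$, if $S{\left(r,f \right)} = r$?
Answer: $- \frac{278252}{95} \approx -2929.0$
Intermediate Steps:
$E{\left(p \right)} = \frac{98}{95}$ ($E{\left(p \right)} = \frac{3}{95} + \frac{p}{p} = 3 \cdot \frac{1}{95} + 1 = \frac{3}{95} + 1 = \frac{98}{95}$)
$E{\left(v{\left(2,-4 \right)} 5 \cdot 6 \right)} - 2930 = \frac{98}{95} - 2930 = - \frac{278252}{95}$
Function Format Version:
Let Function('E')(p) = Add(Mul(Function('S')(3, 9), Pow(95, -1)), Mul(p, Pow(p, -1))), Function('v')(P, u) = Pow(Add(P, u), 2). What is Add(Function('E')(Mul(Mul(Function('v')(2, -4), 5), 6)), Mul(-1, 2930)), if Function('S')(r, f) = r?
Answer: Rational(-278252, 95) ≈ -2929.0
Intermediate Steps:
Function('E')(p) = Rational(98, 95) (Function('E')(p) = Add(Mul(3, Pow(95, -1)), Mul(p, Pow(p, -1))) = Add(Mul(3, Rational(1, 95)), 1) = Add(Rational(3, 95), 1) = Rational(98, 95))
Add(Function('E')(Mul(Mul(Function('v')(2, -4), 5), 6)), Mul(-1, 2930)) = Add(Rational(98, 95), Mul(-1, 2930)) = Add(Rational(98, 95), -2930) = Rational(-278252, 95)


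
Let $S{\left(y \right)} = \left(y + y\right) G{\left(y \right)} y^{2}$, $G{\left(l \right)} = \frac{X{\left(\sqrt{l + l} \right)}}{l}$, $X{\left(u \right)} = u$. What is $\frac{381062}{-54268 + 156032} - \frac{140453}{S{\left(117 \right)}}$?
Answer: $\frac{190531}{50882} - \frac{140453 \sqrt{26}}{2135484} \approx 3.4092$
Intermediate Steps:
$G{\left(l \right)} = \frac{\sqrt{2}}{\sqrt{l}}$ ($G{\left(l \right)} = \frac{\sqrt{l + l}}{l} = \frac{\sqrt{2 l}}{l} = \frac{\sqrt{2} \sqrt{l}}{l} = \frac{\sqrt{2}}{\sqrt{l}}$)
$S{\left(y \right)} = 2 \sqrt{2} y^{\frac{5}{2}}$ ($S{\left(y \right)} = \left(y + y\right) \frac{\sqrt{2}}{\sqrt{y}} y^{2} = 2 y \frac{\sqrt{2}}{\sqrt{y}} y^{2} = 2 \sqrt{2} \sqrt{y} y^{2} = 2 \sqrt{2} y^{\frac{5}{2}}$)
$\frac{381062}{-54268 + 156032} - \frac{140453}{S{\left(117 \right)}} = \frac{381062}{-54268 + 156032} - \frac{140453}{2 \sqrt{2} \cdot 117^{\frac{5}{2}}} = \frac{381062}{101764} - \frac{140453}{2 \sqrt{2} \cdot 41067 \sqrt{13}} = 381062 \cdot \frac{1}{101764} - \frac{140453}{82134 \sqrt{26}} = \frac{190531}{50882} - 140453 \frac{\sqrt{26}}{2135484} = \frac{190531}{50882} - \frac{140453 \sqrt{26}}{2135484}$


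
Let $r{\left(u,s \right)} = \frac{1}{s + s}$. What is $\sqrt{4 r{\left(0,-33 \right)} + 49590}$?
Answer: $\frac{2 \sqrt{13500861}}{33} \approx 222.69$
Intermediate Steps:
$r{\left(u,s \right)} = \frac{1}{2 s}$
$\sqrt{4 r{\left(0,-33 \right)} + 49590} = \sqrt{4 \frac{1}{2 \left(-33\right)} + 49590} = \sqrt{4 \cdot \frac{1}{2} \left(- \frac{1}{33}\right) + 49590} = \sqrt{4 \left(- \frac{1}{66}\right) + 49590} = \sqrt{- \frac{2}{33} + 49590} = \sqrt{\frac{1636468}{33}} = \frac{2 \sqrt{13500861}}{33}$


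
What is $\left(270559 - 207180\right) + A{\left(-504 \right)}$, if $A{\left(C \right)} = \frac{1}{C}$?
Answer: $\frac{31943015}{504} \approx 63379.0$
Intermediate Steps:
$\left(270559 - 207180\right) + A{\left(-504 \right)} = \left(270559 - 207180\right) + \frac{1}{-504} = 63379 - \frac{1}{504} = \frac{31943015}{504}$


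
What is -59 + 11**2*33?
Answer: 3934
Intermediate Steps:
-59 + 11**2*33 = -59 + 121*33 = -59 + 3993 = 3934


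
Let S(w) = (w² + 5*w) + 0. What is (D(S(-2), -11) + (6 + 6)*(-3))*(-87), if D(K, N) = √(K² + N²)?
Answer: 3132 - 87*√157 ≈ 2041.9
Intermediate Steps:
S(w) = w² + 5*w
(D(S(-2), -11) + (6 + 6)*(-3))*(-87) = (√((-2*(5 - 2))² + (-11)²) + (6 + 6)*(-3))*(-87) = (√((-2*3)² + 121) + 12*(-3))*(-87) = (√((-6)² + 121) - 36)*(-87) = (√(36 + 121) - 36)*(-87) = (√157 - 36)*(-87) = (-36 + √157)*(-87) = 3132 - 87*√157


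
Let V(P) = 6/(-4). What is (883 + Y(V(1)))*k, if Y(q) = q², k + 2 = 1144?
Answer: 2021911/2 ≈ 1.0110e+6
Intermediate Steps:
V(P) = -3/2 (V(P) = 6*(-¼) = -3/2)
k = 1142 (k = -2 + 1144 = 1142)
(883 + Y(V(1)))*k = (883 + (-3/2)²)*1142 = (883 + 9/4)*1142 = (3541/4)*1142 = 2021911/2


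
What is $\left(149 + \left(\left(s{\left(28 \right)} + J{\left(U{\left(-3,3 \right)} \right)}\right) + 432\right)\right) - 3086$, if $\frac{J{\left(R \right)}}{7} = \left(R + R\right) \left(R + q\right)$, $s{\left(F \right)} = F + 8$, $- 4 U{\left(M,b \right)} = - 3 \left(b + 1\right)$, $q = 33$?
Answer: $-957$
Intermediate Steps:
$U{\left(M,b \right)} = \frac{3}{4} + \frac{3 b}{4}$ ($U{\left(M,b \right)} = - \frac{\left(-3\right) \left(b + 1\right)}{4} = - \frac{\left(-3\right) \left(1 + b\right)}{4} = - \frac{-3 - 3 b}{4} = \frac{3}{4} + \frac{3 b}{4}$)
$s{\left(F \right)} = 8 + F$
$J{\left(R \right)} = 14 R \left(33 + R\right)$ ($J{\left(R \right)} = 7 \left(R + R\right) \left(R + 33\right) = 7 \cdot 2 R \left(33 + R\right) = 14 R \left(33 + R\right)$)
$\left(149 + \left(\left(s{\left(28 \right)} + J{\left(U{\left(-3,3 \right)} \right)}\right) + 432\right)\right) - 3086 = \left(149 + \left(\left(\left(8 + 28\right) + 14 \left(\frac{3}{4} + \frac{3}{4} \cdot 3\right) \left(33 + \left(\frac{3}{4} + \frac{3}{4} \cdot 3\right)\right)\right) + 432\right)\right) - 3086 = \left(149 + \left(\left(36 + 14 \left(\frac{3}{4} + \frac{9}{4}\right) \left(33 + \left(\frac{3}{4} + \frac{9}{4}\right)\right)\right) + 432\right)\right) - 3086 = \left(149 + \left(\left(36 + 14 \cdot 3 \left(33 + 3\right)\right) + 432\right)\right) - 3086 = \left(149 + \left(\left(36 + 14 \cdot 3 \cdot 36\right) + 432\right)\right) - 3086 = \left(149 + \left(\left(36 + 1512\right) + 432\right)\right) - 3086 = \left(149 + \left(1548 + 432\right)\right) - 3086 = \left(149 + 1980\right) - 3086 = 2129 - 3086 = -957$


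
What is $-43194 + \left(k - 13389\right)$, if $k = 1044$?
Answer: $-55539$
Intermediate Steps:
$-43194 + \left(k - 13389\right) = -43194 + \left(1044 - 13389\right) = -43194 - 12345 = -55539$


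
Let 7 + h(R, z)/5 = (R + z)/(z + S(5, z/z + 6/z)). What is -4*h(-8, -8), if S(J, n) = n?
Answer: 3060/31 ≈ 98.710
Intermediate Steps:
h(R, z) = -35 + 5*(R + z)/(1 + z + 6/z) (h(R, z) = -35 + 5*((R + z)/(z + (z/z + 6/z))) = -35 + 5*((R + z)/(z + (1 + 6/z))) = -35 + 5*((R + z)/(1 + z + 6/z)) = -35 + 5*(R + z)/(1 + z + 6/z))
-4*h(-8, -8) = -20*(-42 - 7*(-8) - 1*(-8)*(-1*(-8) + 6*(-8)))/(6 - 8 + (-8)**2) = -20*(-42 + 56 - 1*(-8)*(8 - 48))/(6 - 8 + 64) = -20*(-42 + 56 - 1*(-8)*(-40))/62 = -20*(-42 + 56 - 320)/62 = -20*(-306)/62 = -4*(-765/31) = 3060/31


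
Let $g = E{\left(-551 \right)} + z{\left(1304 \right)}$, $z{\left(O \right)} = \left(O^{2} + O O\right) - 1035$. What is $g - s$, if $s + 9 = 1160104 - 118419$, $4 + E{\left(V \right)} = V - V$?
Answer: $2358117$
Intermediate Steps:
$E{\left(V \right)} = -4$ ($E{\left(V \right)} = -4 + \left(V - V\right) = -4 + 0 = -4$)
$s = 1041676$ ($s = -9 + \left(1160104 - 118419\right) = -9 + 1041685 = 1041676$)
$z{\left(O \right)} = -1035 + 2 O^{2}$ ($z{\left(O \right)} = \left(O^{2} + O^{2}\right) - 1035 = 2 O^{2} - 1035 = -1035 + 2 O^{2}$)
$g = 3399793$ ($g = -4 - \left(1035 - 2 \cdot 1304^{2}\right) = -4 + \left(-1035 + 2 \cdot 1700416\right) = -4 + \left(-1035 + 3400832\right) = -4 + 3399797 = 3399793$)
$g - s = 3399793 - 1041676 = 2358117$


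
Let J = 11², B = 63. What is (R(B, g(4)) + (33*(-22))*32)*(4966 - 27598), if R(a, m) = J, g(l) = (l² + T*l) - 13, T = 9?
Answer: 523048152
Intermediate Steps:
J = 121
g(l) = -13 + l² + 9*l (g(l) = (l² + 9*l) - 13 = -13 + l² + 9*l)
R(a, m) = 121
(R(B, g(4)) + (33*(-22))*32)*(4966 - 27598) = (121 + (33*(-22))*32)*(4966 - 27598) = (121 - 726*32)*(-22632) = (121 - 23232)*(-22632) = -23111*(-22632) = 523048152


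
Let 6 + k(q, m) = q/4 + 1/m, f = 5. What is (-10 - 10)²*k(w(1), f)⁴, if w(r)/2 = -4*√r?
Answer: 37015056/25 ≈ 1.4806e+6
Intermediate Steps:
w(r) = -8*√r (w(r) = 2*(-4*√r) = -8*√r)
k(q, m) = -6 + 1/m + q/4 (k(q, m) = -6 + (q/4 + 1/m) = -6 + (1/m + q/4) = -6 + 1/m + q/4)
(-10 - 10)²*k(w(1), f)⁴ = (-10 - 10)²*(-6 + 1/5 + (-8*√1)/4)⁴ = (-20)²*(-6 + ⅕ + (-8*1)/4)⁴ = 400*(-6 + ⅕ + (¼)*(-8))⁴ = 400*(-6 + ⅕ - 2)⁴ = 400*(-39/5)⁴ = 400*(2313441/625) = 37015056/25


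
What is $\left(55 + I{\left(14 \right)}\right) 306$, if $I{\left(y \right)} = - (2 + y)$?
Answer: $11934$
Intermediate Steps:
$I{\left(y \right)} = -2 - y$
$\left(55 + I{\left(14 \right)}\right) 306 = \left(55 - 16\right) 306 = 39 \cdot 306 = 11934$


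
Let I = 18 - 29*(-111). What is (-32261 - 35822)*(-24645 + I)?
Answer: 1457520864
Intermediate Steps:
I = 3237 (I = 18 + 3219 = 3237)
(-32261 - 35822)*(-24645 + I) = (-32261 - 35822)*(-24645 + 3237) = -68083*(-21408) = 1457520864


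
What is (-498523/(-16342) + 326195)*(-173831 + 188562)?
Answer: 78533571524703/16342 ≈ 4.8056e+9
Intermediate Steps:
(-498523/(-16342) + 326195)*(-173831 + 188562) = (-498523*(-1/16342) + 326195)*14731 = (498523/16342 + 326195)*14731 = (5331177213/16342)*14731 = 78533571524703/16342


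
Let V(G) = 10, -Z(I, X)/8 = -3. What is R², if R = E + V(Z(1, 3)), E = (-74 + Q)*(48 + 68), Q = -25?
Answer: 131652676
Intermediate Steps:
Z(I, X) = 24 (Z(I, X) = -8*(-3) = 24)
E = -11484 (E = (-74 - 25)*(48 + 68) = -99*116 = -11484)
R = -11474 (R = -11484 + 10 = -11474)
R² = (-11474)² = 131652676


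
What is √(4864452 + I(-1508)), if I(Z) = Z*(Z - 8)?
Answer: 2*√1787645 ≈ 2674.1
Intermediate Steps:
I(Z) = Z*(-8 + Z)
√(4864452 + I(-1508)) = √(4864452 - 1508*(-8 - 1508)) = √(4864452 - 1508*(-1516)) = √(4864452 + 2286128) = √7150580 = 2*√1787645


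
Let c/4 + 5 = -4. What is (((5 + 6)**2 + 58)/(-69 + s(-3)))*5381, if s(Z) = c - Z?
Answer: -963199/102 ≈ -9443.1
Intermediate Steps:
c = -36 (c = -20 + 4*(-4) = -20 - 16 = -36)
s(Z) = -36 - Z
(((5 + 6)**2 + 58)/(-69 + s(-3)))*5381 = (((5 + 6)**2 + 58)/(-69 + (-36 - 1*(-3))))*5381 = ((11**2 + 58)/(-69 + (-36 + 3)))*5381 = ((121 + 58)/(-69 - 33))*5381 = (179/(-102))*5381 = (179*(-1/102))*5381 = -179/102*5381 = -963199/102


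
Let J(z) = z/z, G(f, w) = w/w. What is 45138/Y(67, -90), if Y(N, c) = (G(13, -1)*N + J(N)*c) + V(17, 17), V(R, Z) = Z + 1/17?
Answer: -767346/101 ≈ -7597.5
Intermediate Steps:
V(R, Z) = 1/17 + Z (V(R, Z) = Z + 1/17 = 1/17 + Z)
G(f, w) = 1
J(z) = 1
Y(N, c) = 290/17 + N + c (Y(N, c) = (1*N + 1*c) + (1/17 + 17) = (N + c) + 290/17 = 290/17 + N + c)
45138/Y(67, -90) = 45138/(290/17 + 67 - 90) = 45138/(-101/17) = 45138*(-17/101) = -767346/101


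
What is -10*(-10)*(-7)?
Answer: -700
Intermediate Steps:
-10*(-10)*(-7) = 100*(-7) = -700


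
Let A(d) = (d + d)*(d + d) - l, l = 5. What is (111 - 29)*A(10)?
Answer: 32390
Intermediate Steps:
A(d) = -5 + 4*d**2 (A(d) = (d + d)*(d + d) - 1*5 = (2*d)*(2*d) - 5 = 4*d**2 - 5 = -5 + 4*d**2)
(111 - 29)*A(10) = (111 - 29)*(-5 + 4*10**2) = 82*(-5 + 4*100) = 82*(-5 + 400) = 82*395 = 32390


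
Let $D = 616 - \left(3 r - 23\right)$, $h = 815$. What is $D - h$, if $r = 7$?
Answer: $-197$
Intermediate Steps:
$D = 618$ ($D = 616 - \left(3 \cdot 7 - 23\right) = 616 - \left(21 - 23\right) = 616 - -2 = 616 + 2 = 618$)
$D - h = 618 - 815 = -197$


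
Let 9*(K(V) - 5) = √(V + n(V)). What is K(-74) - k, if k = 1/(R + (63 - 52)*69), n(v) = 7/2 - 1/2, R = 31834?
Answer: 162964/32593 + I*√71/9 ≈ 5.0 + 0.93624*I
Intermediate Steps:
n(v) = 3 (n(v) = 7*(½) - 1*½ = 7/2 - ½ = 3)
k = 1/32593 (k = 1/(31834 + (63 - 52)*69) = 1/(31834 + 11*69) = 1/(31834 + 759) = 1/32593 ≈ 3.0681e-5)
K(V) = 5 + √(3 + V)/9 (K(V) = 5 + √(V + 3)/9 = 5 + √(3 + V)/9)
K(-74) - k = (5 + √(3 - 74)/9) - 1*1/32593 = (5 + √(-71)/9) - 1/32593 = (5 + (I*√71)/9) - 1/32593 = (5 + I*√71/9) - 1/32593 = 162964/32593 + I*√71/9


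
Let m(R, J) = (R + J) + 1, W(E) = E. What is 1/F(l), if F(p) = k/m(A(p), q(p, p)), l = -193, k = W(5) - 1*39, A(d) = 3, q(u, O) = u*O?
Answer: -37253/34 ≈ -1095.7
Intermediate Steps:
q(u, O) = O*u
m(R, J) = 1 + J + R (m(R, J) = (J + R) + 1 = 1 + J + R)
k = -34 (k = 5 - 1*39 = 5 - 39 = -34)
F(p) = -34/(4 + p²) (F(p) = -34/(1 + p*p + 3) = -34/(1 + p² + 3) = -34/(4 + p²))
1/F(l) = 1/(-34/(4 + (-193)²)) = 1/(-34/(4 + 37249)) = 1/(-34/37253) = -37253/34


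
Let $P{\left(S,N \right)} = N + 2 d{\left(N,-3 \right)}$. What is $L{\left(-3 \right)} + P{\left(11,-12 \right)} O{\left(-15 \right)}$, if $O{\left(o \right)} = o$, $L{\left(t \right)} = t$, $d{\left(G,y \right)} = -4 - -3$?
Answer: $207$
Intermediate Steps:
$d{\left(G,y \right)} = -1$ ($d{\left(G,y \right)} = -4 + 3 = -1$)
$P{\left(S,N \right)} = -2 + N$ ($P{\left(S,N \right)} = N + 2 \left(-1\right) = N - 2 = -2 + N$)
$L{\left(-3 \right)} + P{\left(11,-12 \right)} O{\left(-15 \right)} = -3 + \left(-2 - 12\right) \left(-15\right) = -3 - -210 = -3 + 210 = 207$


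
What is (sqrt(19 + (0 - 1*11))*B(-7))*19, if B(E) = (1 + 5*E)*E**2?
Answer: -63308*sqrt(2) ≈ -89531.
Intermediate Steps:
B(E) = E**2*(1 + 5*E)
(sqrt(19 + (0 - 1*11))*B(-7))*19 = (sqrt(19 + (0 - 1*11))*((-7)**2*(1 + 5*(-7))))*19 = (sqrt(19 + (0 - 11))*(49*(1 - 35)))*19 = (sqrt(19 - 11)*(49*(-34)))*19 = (sqrt(8)*(-1666))*19 = ((2*sqrt(2))*(-1666))*19 = -3332*sqrt(2)*19 = -63308*sqrt(2)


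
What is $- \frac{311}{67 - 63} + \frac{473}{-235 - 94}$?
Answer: $- \frac{104211}{1316} \approx -79.188$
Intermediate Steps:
$- \frac{311}{67 - 63} + \frac{473}{-235 - 94} = - \frac{311}{4} + \frac{473}{-235 - 94} = \left(-311\right) \frac{1}{4} + \frac{473}{-329} = - \frac{311}{4} + 473 \left(- \frac{1}{329}\right) = - \frac{311}{4} - \frac{473}{329} = - \frac{104211}{1316}$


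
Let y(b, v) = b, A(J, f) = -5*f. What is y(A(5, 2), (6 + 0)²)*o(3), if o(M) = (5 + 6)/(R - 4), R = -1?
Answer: 22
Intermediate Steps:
o(M) = -11/5 (o(M) = (5 + 6)/(-1 - 4) = 11/(-5) = 11*(-⅕) = -11/5)
y(A(5, 2), (6 + 0)²)*o(3) = -5*2*(-11/5) = -10*(-11/5) = 22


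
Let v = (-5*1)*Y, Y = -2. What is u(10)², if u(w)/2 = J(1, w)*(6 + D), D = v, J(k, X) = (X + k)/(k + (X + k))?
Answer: 7744/9 ≈ 860.44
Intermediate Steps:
v = 10 (v = -5*1*(-2) = -5*(-2) = 10)
J(k, X) = (X + k)/(X + 2*k)
D = 10
u(w) = 32*(1 + w)/(2 + w) (u(w) = 2*(((w + 1)/(w + 2*1))*(6 + 10)) = 2*(((1 + w)/(w + 2))*16) = 2*(((1 + w)/(2 + w))*16) = 2*(16*(1 + w)/(2 + w)) = 32*(1 + w)/(2 + w))
u(10)² = (32*(1 + 10)/(2 + 10))² = (32*11/12)² = (32*(1/12)*11)² = (88/3)² = 7744/9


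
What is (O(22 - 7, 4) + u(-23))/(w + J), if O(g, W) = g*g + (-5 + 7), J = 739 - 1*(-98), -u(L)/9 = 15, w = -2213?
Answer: -23/344 ≈ -0.066860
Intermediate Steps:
u(L) = -135 (u(L) = -9*15 = -135)
J = 837 (J = 739 + 98 = 837)
O(g, W) = 2 + g**2 (O(g, W) = g**2 + 2 = 2 + g**2)
(O(22 - 7, 4) + u(-23))/(w + J) = ((2 + (22 - 7)**2) - 135)/(-2213 + 837) = ((2 + 15**2) - 135)/(-1376) = ((2 + 225) - 135)*(-1/1376) = (227 - 135)*(-1/1376) = 92*(-1/1376) = -23/344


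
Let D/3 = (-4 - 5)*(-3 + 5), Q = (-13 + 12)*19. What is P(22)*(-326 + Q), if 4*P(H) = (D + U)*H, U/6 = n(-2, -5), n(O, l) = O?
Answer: 125235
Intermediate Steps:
U = -12 (U = 6*(-2) = -12)
Q = -19 (Q = -1*19 = -19)
D = -54 (D = 3*((-4 - 5)*(-3 + 5)) = 3*(-9*2) = 3*(-18) = -54)
P(H) = -33*H/2 (P(H) = ((-54 - 12)*H)/4 = (-66*H)/4 = -33*H/2)
P(22)*(-326 + Q) = (-33/2*22)*(-326 - 19) = -363*(-345) = 125235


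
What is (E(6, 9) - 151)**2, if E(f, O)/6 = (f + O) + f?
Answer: 625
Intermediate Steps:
E(f, O) = 6*O + 12*f (E(f, O) = 6*((f + O) + f) = 6*((O + f) + f) = 6*(O + 2*f) = 6*O + 12*f)
(E(6, 9) - 151)**2 = ((6*9 + 12*6) - 151)**2 = ((54 + 72) - 151)**2 = (126 - 151)**2 = (-25)**2 = 625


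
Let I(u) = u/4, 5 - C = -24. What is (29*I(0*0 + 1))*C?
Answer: 841/4 ≈ 210.25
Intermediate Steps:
C = 29 (C = 5 - 1*(-24) = 5 + 24 = 29)
I(u) = u/4 (I(u) = u*(1/4) = u/4)
(29*I(0*0 + 1))*C = (29*((0*0 + 1)/4))*29 = (29*((0 + 1)/4))*29 = (29*((1/4)*1))*29 = (29*(1/4))*29 = (29/4)*29 = 841/4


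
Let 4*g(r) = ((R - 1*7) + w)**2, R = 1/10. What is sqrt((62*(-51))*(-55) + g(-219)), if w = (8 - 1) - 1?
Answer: sqrt(69564081)/20 ≈ 417.03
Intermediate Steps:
R = 1/10 ≈ 0.10000
w = 6 (w = 7 - 1 = 6)
g(r) = 81/400 (g(r) = ((1/10 - 1*7) + 6)**2/4 = ((1/10 - 7) + 6)**2/4 = (-69/10 + 6)**2/4 = (-9/10)**2/4 = (1/4)*(81/100) = 81/400)
sqrt((62*(-51))*(-55) + g(-219)) = sqrt((62*(-51))*(-55) + 81/400) = sqrt(-3162*(-55) + 81/400) = sqrt(173910 + 81/400) = sqrt(69564081/400) = sqrt(69564081)/20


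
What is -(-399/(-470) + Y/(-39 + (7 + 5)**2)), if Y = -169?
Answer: 7507/9870 ≈ 0.76059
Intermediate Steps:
-(-399/(-470) + Y/(-39 + (7 + 5)**2)) = -(-399/(-470) - 169/(-39 + (7 + 5)**2)) = -(-399*(-1/470) - 169/(-39 + 12**2)) = -(399/470 - 169/(-39 + 144)) = -(399/470 - 169/105) = -1*(-7507/9870) = 7507/9870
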